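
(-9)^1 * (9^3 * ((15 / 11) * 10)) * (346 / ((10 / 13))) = -442670670 / 11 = -40242788.18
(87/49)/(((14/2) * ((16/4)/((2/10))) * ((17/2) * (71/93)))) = 8091/4140010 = 0.00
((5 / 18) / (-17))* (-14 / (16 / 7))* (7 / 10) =343 / 4896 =0.07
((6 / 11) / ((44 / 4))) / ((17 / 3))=18 / 2057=0.01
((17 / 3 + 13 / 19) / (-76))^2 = 32761 / 4691556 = 0.01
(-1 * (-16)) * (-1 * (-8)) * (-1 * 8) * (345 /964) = -88320 /241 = -366.47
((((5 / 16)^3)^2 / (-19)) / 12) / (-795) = 3125 / 608207634432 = 0.00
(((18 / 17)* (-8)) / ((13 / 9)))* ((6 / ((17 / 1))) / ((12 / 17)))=-648 / 221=-2.93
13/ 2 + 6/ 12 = 7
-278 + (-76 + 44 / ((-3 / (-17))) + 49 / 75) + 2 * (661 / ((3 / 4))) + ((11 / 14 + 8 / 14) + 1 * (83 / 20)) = 3494737 / 2100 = 1664.16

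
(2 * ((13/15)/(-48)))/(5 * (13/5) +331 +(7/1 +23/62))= -403/3921300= -0.00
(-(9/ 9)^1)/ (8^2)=-1/ 64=-0.02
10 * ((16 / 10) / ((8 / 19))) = 38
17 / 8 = 2.12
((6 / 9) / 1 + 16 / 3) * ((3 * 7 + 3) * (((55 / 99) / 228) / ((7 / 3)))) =20 / 133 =0.15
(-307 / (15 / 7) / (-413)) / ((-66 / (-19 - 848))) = 88723 / 19470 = 4.56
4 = 4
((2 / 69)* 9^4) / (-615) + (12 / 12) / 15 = -3431 / 14145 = -0.24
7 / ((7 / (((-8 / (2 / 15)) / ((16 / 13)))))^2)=38025 / 112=339.51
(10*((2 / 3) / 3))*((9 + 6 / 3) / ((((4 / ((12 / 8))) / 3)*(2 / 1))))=55 / 4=13.75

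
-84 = -84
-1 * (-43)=43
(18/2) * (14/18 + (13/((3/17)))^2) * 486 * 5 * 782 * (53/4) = 1229916681360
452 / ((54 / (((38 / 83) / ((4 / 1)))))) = 2147 / 2241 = 0.96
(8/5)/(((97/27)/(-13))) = -5.79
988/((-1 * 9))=-988/9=-109.78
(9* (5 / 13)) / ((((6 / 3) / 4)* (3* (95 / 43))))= 258 / 247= 1.04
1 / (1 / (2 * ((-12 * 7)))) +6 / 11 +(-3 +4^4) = 941 / 11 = 85.55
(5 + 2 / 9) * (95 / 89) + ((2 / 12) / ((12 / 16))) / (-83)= 370417 / 66483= 5.57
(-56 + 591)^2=286225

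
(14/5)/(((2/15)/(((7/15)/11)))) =49/55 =0.89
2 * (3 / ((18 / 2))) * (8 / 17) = 16 / 51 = 0.31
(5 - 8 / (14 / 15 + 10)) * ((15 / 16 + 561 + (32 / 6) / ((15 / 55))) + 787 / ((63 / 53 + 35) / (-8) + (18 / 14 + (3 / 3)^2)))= 2137045225 / 2178576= 980.94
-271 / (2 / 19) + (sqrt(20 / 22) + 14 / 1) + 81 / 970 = -1241802 / 485 + sqrt(110) / 11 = -2559.46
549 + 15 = 564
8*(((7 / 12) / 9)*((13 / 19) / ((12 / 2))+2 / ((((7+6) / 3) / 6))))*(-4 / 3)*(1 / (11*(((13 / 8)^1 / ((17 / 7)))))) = -2324512 / 8583003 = -0.27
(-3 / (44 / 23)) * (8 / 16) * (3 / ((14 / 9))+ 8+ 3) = -12489 / 1232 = -10.14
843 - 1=842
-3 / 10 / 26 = -3 / 260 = -0.01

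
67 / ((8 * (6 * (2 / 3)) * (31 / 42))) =2.84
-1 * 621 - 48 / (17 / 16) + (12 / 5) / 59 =-3340671 / 5015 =-666.14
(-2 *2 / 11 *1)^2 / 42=8 / 2541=0.00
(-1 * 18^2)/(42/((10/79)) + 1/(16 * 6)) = -155520/159269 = -0.98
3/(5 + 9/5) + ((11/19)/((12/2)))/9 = 3941/8721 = 0.45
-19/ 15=-1.27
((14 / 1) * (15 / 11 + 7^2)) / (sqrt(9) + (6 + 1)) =70.51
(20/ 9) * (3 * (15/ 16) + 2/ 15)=707/ 108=6.55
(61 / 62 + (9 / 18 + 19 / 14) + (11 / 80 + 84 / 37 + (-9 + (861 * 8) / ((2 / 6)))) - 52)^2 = 175220561172330748881 / 412574982400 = 424699917.95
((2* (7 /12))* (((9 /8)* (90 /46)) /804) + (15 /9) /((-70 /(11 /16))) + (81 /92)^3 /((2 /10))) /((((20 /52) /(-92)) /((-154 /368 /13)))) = 10241694683 /391290720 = 26.17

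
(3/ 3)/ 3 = 1/ 3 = 0.33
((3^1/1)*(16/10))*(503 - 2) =12024/5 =2404.80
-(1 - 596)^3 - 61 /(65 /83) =13691911812 /65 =210644797.11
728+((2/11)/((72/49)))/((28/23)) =1153313/1584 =728.10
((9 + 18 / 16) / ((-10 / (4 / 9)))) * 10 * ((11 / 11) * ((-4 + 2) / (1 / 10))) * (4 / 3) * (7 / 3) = 280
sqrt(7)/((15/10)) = 1.76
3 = 3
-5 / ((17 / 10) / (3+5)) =-400 / 17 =-23.53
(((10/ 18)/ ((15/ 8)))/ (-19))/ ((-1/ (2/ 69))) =16/ 35397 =0.00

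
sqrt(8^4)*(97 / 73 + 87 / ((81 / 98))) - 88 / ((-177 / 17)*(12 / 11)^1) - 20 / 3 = 793406666 / 116289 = 6822.71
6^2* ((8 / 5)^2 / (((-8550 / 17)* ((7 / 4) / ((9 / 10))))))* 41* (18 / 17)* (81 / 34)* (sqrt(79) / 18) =-3825792* sqrt(79) / 7065625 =-4.81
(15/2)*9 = 135/2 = 67.50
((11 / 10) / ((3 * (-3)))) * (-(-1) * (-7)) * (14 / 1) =539 / 45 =11.98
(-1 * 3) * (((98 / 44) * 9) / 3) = -441 / 22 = -20.05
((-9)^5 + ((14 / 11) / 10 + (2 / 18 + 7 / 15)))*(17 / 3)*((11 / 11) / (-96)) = 248445701 / 71280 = 3485.49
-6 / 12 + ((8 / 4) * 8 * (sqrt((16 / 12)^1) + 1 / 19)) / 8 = -15 / 38 + 4 * sqrt(3) / 3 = 1.91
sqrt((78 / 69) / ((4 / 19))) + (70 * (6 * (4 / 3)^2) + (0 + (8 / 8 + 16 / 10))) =sqrt(11362) / 46 + 11239 / 15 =751.58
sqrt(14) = 3.74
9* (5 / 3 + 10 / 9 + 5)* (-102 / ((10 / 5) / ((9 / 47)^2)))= -289170 / 2209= -130.91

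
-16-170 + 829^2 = 687055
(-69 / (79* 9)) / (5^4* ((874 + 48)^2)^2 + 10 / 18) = -0.00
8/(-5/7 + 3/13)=-182/11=-16.55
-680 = -680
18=18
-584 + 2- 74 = -656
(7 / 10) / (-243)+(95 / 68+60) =5072387 / 82620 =61.39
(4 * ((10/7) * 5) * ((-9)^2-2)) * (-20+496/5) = 1251360/7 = 178765.71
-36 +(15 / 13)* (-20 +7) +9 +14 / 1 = -28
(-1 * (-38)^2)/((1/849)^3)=-883670310756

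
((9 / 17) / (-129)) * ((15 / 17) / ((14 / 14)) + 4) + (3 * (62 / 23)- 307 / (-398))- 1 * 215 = -23452289313 / 113756758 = -206.16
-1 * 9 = -9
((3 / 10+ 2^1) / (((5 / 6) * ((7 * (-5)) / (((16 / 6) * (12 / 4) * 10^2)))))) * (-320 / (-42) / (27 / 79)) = -1860608 / 1323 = -1406.36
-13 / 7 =-1.86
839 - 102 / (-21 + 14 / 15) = 254069 / 301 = 844.08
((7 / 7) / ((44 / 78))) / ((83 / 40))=780 / 913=0.85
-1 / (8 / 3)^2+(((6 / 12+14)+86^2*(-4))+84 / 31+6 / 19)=-1114543125 / 37696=-29566.62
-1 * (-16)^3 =4096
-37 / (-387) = 37 / 387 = 0.10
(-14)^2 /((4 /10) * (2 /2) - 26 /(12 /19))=-5880 /1223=-4.81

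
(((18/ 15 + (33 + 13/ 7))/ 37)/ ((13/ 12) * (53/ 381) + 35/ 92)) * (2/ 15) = 22117812/ 90410425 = 0.24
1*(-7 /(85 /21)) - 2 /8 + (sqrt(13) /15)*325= -673 /340 + 65*sqrt(13) /3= 76.14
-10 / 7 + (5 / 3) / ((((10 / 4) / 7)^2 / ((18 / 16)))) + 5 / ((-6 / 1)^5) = 3611777 / 272160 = 13.27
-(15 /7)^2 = -225 /49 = -4.59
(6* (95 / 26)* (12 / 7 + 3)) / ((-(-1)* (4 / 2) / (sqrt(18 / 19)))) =1485* sqrt(38) / 182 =50.30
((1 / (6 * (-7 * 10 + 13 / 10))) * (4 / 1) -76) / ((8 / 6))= -39164 / 687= -57.01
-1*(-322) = 322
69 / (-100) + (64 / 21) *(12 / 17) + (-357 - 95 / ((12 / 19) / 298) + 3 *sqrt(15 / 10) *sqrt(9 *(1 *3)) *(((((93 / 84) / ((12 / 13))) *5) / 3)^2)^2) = -1612915483 / 35700 + 16485427050625 *sqrt(2) / 76473040896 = -44874.84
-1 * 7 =-7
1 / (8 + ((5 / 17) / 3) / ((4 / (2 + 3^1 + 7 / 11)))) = 1122 / 9131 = 0.12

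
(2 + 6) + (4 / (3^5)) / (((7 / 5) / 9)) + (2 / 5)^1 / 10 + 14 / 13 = 566507 / 61425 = 9.22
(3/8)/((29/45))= 135/232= 0.58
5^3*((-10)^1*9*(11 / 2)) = -61875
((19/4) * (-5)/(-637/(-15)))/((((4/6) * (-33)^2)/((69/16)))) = -32775/9865856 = -0.00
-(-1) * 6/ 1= 6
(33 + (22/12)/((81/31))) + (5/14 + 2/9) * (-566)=-1000933/3402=-294.22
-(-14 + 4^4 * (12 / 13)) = -2890 / 13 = -222.31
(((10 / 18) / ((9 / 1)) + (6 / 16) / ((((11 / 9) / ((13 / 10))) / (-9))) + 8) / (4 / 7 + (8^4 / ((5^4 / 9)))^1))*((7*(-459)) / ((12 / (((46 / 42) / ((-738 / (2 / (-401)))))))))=-109056107125 / 732815937444096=-0.00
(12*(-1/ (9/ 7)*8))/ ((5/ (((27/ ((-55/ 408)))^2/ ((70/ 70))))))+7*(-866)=-9152656198/ 15125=-605134.29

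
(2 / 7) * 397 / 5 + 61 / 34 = 29131 / 1190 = 24.48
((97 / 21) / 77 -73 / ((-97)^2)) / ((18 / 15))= 1986580 / 45643059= 0.04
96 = 96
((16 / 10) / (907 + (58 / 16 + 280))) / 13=64 / 619125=0.00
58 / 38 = 29 / 19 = 1.53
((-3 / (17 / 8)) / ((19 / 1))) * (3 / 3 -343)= 432 / 17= 25.41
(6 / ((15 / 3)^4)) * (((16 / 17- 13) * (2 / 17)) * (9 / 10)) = -0.01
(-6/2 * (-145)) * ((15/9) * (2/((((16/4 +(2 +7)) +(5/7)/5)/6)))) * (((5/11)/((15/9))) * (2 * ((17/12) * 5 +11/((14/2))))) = 1581225/506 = 3124.95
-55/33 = -5/3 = -1.67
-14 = -14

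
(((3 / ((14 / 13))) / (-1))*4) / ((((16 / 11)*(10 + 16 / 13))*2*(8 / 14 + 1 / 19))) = -105963 / 193888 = -0.55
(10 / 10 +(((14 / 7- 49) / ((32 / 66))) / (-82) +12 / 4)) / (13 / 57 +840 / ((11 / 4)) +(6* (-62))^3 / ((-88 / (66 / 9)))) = 4262973 / 3529229449952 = 0.00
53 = 53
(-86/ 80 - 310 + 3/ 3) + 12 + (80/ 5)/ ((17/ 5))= -199491/ 680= -293.37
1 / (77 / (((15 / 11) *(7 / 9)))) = 5 / 363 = 0.01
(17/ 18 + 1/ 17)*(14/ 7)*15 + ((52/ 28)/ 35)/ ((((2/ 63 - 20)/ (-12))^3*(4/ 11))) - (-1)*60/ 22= 1349160244853/ 41061601185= 32.86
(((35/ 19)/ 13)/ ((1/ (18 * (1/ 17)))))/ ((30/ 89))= 1869/ 4199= 0.45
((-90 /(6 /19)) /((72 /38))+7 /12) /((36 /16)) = -1798 /27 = -66.59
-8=-8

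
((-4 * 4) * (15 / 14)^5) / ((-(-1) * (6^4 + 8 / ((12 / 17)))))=-2278125 / 131834108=-0.02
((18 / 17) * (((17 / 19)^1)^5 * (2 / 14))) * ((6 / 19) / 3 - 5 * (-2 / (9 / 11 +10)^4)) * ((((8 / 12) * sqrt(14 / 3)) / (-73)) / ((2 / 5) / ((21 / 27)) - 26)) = 2019248160 * sqrt(42) / 1838829612214399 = 0.00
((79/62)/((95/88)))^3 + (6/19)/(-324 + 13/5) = 67452118354582/41046088210375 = 1.64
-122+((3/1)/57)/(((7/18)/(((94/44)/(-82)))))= -14636275/119966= -122.00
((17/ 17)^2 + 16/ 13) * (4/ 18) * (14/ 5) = 812/ 585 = 1.39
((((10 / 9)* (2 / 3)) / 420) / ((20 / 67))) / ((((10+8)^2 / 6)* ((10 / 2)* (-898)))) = -67 / 2749496400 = -0.00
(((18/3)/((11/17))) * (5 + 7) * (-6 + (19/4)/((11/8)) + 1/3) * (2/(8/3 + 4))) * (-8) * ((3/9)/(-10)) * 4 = -238272/3025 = -78.77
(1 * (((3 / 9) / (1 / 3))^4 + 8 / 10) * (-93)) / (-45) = 93 / 25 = 3.72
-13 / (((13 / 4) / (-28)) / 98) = 10976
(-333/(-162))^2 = 1369/324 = 4.23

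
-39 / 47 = -0.83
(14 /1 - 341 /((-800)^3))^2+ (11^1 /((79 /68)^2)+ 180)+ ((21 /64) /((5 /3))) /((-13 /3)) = 8169339072644046042226373 /21268529152000000000000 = 384.10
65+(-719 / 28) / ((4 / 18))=-2831 / 56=-50.55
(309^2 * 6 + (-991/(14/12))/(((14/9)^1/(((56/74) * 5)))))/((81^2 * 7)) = 1825214/146853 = 12.43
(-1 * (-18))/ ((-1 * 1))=-18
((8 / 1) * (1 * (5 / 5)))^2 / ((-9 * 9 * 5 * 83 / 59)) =-3776 / 33615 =-0.11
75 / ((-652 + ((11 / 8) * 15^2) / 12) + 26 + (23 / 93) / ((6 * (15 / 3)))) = -0.12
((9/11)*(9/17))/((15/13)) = 0.38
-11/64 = -0.17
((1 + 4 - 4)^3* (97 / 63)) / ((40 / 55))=1067 / 504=2.12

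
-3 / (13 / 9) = -27 / 13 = -2.08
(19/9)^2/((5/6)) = 722/135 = 5.35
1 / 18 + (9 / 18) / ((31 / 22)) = 229 / 558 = 0.41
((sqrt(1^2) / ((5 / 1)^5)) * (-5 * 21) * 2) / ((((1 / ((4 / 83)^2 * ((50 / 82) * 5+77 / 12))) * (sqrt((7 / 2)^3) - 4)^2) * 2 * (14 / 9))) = -315856368 / 8160128140625 - 75108096 * sqrt(14) / 8160128140625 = -0.00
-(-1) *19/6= 19/6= 3.17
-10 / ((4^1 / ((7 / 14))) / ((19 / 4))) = -95 / 16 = -5.94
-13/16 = -0.81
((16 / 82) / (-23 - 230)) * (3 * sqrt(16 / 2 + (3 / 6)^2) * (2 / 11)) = -0.00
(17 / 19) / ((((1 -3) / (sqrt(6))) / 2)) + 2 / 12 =1 / 6 -17 * sqrt(6) / 19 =-2.02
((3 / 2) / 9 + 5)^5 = 28629151 / 7776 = 3681.73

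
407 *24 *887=8664216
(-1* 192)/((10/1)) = -96/5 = -19.20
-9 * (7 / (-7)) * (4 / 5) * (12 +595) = 21852 / 5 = 4370.40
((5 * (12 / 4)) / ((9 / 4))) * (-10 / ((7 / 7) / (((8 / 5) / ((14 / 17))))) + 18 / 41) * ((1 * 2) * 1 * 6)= -436000 / 287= -1519.16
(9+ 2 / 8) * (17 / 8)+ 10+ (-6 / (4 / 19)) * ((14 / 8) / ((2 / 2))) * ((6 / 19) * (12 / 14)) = 517 / 32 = 16.16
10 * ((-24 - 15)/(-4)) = 195/2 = 97.50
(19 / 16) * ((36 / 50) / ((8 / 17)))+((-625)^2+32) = 625054107 / 1600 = 390658.82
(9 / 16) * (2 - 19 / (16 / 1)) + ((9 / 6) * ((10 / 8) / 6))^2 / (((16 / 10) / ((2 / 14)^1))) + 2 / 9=88765 / 129024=0.69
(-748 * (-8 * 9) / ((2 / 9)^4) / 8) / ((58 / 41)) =452728683 / 232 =1951416.74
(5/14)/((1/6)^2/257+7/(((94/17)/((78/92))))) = 12501765/37574999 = 0.33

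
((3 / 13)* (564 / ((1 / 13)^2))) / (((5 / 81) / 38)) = 67703688 / 5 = 13540737.60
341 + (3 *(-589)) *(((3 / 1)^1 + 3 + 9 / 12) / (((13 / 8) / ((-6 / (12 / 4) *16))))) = 3057809 / 13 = 235216.08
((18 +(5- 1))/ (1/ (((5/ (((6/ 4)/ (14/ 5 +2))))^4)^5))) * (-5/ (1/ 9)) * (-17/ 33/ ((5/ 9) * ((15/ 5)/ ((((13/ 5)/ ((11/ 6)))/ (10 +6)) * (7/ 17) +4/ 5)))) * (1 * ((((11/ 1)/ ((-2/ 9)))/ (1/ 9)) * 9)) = -6203629590836228583675232518144/ 5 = -1240725918167245716735047000000.00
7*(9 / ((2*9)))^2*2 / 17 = 0.21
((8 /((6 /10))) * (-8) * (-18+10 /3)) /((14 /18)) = 14080 /7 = 2011.43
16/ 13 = 1.23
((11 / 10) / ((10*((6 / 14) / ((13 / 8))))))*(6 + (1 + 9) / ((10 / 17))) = 23023 / 2400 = 9.59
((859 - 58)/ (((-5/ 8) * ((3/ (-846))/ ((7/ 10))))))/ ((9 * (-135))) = -234248/ 1125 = -208.22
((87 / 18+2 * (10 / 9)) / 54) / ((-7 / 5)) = -635 / 6804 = -0.09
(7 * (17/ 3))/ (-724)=-119/ 2172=-0.05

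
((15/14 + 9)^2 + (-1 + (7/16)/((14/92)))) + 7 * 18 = 89889/392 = 229.31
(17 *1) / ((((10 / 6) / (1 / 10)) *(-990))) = -17 / 16500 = -0.00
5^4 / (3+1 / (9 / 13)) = 1125 / 8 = 140.62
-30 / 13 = -2.31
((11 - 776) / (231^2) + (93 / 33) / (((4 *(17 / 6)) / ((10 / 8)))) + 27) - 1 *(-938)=778361035 / 806344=965.30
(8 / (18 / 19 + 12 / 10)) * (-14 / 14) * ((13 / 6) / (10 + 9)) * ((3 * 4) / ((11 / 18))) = -1560 / 187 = -8.34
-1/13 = -0.08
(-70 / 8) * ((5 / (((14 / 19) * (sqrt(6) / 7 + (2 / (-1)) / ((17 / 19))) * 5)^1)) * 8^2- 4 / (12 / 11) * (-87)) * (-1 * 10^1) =1686006175 / 69022- 7687400 * sqrt(6) / 34511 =23881.45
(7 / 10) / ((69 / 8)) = 28 / 345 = 0.08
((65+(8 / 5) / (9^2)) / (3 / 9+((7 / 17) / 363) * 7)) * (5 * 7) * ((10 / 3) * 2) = 3791688670 / 85293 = 44454.86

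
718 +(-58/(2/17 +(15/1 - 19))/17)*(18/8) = 31679/44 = 719.98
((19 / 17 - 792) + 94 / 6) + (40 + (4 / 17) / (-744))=-2324753 / 3162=-735.22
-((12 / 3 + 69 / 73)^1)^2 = -130321 / 5329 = -24.46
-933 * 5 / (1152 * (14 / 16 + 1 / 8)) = -1555 / 384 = -4.05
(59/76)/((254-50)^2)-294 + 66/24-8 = -946472629/3162816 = -299.25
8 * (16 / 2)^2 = 512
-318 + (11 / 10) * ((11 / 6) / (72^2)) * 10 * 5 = -9890467 / 31104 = -317.98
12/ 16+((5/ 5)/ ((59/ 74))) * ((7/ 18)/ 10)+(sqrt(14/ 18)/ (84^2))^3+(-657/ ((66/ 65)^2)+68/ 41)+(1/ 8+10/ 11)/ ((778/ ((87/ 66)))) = -104077869727079/ 163958271840+sqrt(7)/ 1355006693376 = -634.78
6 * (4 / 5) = 24 / 5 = 4.80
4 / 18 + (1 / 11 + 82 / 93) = 3667 / 3069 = 1.19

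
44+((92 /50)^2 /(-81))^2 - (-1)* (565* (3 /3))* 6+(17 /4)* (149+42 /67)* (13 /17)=2692668917536333 /686854687500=3920.29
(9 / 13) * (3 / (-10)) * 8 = -108 / 65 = -1.66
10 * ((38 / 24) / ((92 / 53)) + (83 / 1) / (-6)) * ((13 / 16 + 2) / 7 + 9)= -25035075 / 20608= -1214.82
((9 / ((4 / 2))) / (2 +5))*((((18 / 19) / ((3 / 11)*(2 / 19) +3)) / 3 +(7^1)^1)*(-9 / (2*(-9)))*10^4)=33727500 / 1477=22835.14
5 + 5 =10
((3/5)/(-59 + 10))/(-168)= 1/13720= 0.00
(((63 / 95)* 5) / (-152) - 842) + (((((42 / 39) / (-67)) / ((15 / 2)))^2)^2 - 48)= -74892011698825049412847 / 84146265278836605000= -890.02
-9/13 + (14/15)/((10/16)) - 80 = -77219/975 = -79.20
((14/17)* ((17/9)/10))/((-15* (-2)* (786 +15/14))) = 49/7437825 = 0.00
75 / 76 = 0.99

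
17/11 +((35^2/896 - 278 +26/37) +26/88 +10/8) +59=-11140167/52096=-213.84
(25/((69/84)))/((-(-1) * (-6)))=-350/69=-5.07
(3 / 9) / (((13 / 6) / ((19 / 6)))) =19 / 39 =0.49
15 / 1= 15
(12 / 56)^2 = 9 / 196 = 0.05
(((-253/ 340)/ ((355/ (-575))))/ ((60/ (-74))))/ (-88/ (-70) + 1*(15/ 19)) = -28635299/ 39425448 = -0.73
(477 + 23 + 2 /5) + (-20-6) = 474.40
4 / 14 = 0.29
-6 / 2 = -3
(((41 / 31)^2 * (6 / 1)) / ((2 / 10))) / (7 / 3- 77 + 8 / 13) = -983385 / 1387684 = -0.71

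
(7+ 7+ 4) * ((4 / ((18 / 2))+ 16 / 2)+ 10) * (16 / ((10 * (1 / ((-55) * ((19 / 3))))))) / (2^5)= -17347 / 3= -5782.33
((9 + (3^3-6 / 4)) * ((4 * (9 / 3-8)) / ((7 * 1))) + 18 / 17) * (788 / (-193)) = 9143952 / 22967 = 398.13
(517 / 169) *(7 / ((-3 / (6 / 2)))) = -3619 / 169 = -21.41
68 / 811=0.08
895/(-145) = -179/29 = -6.17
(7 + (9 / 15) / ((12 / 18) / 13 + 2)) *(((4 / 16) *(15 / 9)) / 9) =2917 / 8640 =0.34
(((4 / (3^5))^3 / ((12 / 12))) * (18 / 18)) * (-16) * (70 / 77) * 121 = -112640 / 14348907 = -0.01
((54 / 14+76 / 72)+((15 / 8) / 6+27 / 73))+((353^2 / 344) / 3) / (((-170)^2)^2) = 7393028965630597 / 1321348991760000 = 5.60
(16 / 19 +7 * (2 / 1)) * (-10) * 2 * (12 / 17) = -67680 / 323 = -209.54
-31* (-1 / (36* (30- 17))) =31 / 468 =0.07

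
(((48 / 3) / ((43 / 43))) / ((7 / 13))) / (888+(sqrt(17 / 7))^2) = 208 / 6233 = 0.03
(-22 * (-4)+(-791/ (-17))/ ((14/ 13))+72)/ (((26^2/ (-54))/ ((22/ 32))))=-11.16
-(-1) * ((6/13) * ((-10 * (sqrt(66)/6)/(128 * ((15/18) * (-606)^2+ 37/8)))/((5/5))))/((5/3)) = -3 * sqrt(66)/254620808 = -0.00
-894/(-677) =894/677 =1.32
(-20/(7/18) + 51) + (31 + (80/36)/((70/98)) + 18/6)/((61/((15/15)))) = 691/3843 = 0.18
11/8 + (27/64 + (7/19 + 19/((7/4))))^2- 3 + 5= 139.04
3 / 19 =0.16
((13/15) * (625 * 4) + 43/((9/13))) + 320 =22939/9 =2548.78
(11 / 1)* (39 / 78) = 11 / 2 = 5.50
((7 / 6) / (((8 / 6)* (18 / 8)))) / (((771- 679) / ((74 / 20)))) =259 / 16560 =0.02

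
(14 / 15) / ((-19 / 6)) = -0.29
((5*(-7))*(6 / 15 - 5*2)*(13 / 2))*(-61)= -133224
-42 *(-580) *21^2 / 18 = 596820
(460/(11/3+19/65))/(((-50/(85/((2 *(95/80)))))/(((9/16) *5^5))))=-2144390625/14668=-146195.16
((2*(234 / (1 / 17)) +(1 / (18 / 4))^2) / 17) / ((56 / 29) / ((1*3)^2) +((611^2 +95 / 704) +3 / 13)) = 171039531520 / 136436649286023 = 0.00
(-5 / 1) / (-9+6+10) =-5 / 7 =-0.71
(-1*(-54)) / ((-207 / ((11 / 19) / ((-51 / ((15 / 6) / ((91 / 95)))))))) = 275 / 35581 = 0.01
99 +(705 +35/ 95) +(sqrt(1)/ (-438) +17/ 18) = 10052692/ 12483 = 805.31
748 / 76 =187 / 19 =9.84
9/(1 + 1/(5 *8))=360/41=8.78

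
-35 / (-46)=35 / 46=0.76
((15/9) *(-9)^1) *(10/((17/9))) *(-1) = 1350/17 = 79.41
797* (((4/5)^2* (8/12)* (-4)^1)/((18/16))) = -816128/675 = -1209.08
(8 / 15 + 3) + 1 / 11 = 598 / 165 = 3.62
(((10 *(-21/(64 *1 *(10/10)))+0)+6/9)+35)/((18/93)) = 96379/576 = 167.32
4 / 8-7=-13 / 2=-6.50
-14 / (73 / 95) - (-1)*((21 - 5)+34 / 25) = -0.86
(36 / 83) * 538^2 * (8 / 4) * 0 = 0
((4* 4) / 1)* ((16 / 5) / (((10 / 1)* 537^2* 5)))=0.00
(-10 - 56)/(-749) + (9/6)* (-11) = -24585/1498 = -16.41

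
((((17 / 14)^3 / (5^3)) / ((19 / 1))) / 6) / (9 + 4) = 4913 / 508326000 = 0.00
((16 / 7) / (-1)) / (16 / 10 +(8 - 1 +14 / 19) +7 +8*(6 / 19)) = -95 / 784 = -0.12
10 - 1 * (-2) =12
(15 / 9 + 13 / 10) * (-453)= -13439 / 10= -1343.90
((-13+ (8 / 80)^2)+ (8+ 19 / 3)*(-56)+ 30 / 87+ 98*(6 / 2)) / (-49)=4535413 / 426300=10.64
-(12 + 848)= -860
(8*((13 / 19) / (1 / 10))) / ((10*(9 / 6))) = 208 / 57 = 3.65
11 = 11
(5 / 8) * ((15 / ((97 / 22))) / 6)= 275 / 776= 0.35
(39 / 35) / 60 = 13 / 700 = 0.02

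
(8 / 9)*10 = 80 / 9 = 8.89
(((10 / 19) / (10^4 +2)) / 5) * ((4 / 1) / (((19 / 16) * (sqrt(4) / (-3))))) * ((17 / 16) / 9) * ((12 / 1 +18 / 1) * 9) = -1020 / 601787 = -0.00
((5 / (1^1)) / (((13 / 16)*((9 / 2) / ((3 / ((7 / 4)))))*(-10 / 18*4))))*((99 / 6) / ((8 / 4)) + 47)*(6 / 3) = -816 / 7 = -116.57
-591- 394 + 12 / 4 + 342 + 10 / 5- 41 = -679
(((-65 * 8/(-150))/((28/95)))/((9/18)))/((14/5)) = 1235/147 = 8.40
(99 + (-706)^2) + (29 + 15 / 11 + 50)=5484769 / 11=498615.36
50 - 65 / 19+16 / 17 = 15349 / 323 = 47.52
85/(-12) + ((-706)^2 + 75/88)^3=253162692107055537075641/2044416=123831300531328035.52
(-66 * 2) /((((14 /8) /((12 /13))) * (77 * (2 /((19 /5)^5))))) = -713116512 /1990625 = -358.24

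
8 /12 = 2 /3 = 0.67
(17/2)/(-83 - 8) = -17/182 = -0.09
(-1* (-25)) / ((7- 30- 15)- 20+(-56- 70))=-25 / 184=-0.14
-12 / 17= -0.71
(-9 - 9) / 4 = -9 / 2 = -4.50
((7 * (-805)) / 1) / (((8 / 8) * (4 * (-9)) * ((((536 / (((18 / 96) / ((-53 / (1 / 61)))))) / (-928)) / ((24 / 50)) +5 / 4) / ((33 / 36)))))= 359513 / 51989772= 0.01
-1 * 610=-610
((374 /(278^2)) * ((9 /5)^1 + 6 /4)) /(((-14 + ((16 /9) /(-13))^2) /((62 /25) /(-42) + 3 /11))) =-1579423131 /6471230832500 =-0.00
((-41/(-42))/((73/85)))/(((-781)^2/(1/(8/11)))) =3485/1360102128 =0.00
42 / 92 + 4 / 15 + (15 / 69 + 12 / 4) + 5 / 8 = 12601 / 2760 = 4.57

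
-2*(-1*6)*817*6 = 58824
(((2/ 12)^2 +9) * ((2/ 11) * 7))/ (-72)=-2275/ 14256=-0.16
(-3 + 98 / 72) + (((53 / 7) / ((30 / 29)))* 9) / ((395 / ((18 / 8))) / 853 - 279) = -5056901341 / 2696781780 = -1.88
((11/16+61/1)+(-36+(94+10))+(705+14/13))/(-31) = -173839/6448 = -26.96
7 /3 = 2.33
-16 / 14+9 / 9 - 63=-442 / 7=-63.14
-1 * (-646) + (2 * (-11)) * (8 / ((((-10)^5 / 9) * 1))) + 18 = 4150099 / 6250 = 664.02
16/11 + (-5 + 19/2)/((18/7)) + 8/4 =5.20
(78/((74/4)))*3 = 468/37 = 12.65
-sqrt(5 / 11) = -sqrt(55) / 11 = -0.67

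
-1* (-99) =99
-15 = -15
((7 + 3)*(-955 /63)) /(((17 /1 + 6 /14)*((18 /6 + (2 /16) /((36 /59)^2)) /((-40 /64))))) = 687600 /421937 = 1.63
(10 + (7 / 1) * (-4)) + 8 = -10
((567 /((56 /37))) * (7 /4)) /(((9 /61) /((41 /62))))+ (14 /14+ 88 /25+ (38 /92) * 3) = 3358722841 /1140800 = 2944.18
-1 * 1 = -1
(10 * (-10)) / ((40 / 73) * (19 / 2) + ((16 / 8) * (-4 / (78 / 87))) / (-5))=-118625 / 8292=-14.31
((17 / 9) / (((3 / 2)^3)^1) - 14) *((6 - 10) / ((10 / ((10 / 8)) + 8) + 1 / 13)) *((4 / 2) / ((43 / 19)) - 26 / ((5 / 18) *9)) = -10529584 / 330885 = -31.82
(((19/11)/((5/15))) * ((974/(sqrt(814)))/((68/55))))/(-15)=-9253 * sqrt(814)/27676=-9.54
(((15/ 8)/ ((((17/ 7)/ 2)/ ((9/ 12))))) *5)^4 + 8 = 6197289448673/ 5473632256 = 1132.21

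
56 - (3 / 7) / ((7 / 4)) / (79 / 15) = 55.95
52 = 52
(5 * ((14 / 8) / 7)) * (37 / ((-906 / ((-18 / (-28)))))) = -555 / 16912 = -0.03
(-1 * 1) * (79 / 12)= -79 / 12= -6.58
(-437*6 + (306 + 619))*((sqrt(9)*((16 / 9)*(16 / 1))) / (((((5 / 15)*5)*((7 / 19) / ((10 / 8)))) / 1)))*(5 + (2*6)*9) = -233181376 / 7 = -33311625.14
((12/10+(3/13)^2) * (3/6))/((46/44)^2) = 256278/447005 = 0.57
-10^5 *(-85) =8500000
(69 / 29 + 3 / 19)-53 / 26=7145 / 14326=0.50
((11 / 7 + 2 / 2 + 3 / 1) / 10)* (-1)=-39 / 70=-0.56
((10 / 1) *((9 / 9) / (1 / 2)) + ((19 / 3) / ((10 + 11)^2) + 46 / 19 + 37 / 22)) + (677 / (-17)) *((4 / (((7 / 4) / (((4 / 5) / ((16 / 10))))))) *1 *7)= -2768391985 / 9401238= -294.47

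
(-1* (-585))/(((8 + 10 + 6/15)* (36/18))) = 2925/184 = 15.90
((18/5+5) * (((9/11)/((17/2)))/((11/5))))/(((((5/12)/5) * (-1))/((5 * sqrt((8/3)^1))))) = -30960 * sqrt(6)/2057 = -36.87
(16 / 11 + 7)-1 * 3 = 60 / 11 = 5.45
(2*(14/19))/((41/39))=1092/779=1.40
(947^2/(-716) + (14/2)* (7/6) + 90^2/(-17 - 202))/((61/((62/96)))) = -6228526355/459122112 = -13.57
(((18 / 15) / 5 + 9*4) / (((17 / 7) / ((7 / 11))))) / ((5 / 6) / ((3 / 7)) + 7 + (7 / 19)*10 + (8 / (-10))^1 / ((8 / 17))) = 3795687 / 4368320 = 0.87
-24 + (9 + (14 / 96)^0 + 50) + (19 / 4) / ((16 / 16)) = 163 / 4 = 40.75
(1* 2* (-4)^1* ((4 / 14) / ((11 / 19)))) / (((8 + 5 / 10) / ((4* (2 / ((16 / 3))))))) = -912 / 1309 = -0.70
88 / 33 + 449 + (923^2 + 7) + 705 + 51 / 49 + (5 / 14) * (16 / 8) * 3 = 125405090 / 147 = 853095.85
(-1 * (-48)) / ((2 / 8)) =192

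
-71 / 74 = -0.96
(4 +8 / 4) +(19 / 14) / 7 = 6.19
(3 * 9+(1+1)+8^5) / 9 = 32797 / 9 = 3644.11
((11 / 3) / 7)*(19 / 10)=209 / 210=1.00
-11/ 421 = -0.03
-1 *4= -4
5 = 5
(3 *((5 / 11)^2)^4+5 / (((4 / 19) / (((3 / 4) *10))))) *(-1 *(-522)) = 79727873690925 / 857435524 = 92984.10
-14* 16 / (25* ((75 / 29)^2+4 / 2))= -188384 / 182675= -1.03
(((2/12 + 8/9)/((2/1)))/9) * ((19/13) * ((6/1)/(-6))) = -361/4212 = -0.09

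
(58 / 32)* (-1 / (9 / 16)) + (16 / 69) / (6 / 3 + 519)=-347459 / 107847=-3.22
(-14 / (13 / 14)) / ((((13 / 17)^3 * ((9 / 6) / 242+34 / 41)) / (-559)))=821675824816 / 36424063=22558.60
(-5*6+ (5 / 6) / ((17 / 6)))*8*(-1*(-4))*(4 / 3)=-64640 / 51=-1267.45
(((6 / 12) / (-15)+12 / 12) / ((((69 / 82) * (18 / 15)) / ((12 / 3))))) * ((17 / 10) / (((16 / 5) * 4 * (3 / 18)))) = 20213 / 6624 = 3.05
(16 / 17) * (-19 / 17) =-304 / 289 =-1.05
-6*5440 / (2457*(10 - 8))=-5440 / 819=-6.64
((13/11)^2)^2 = 1.95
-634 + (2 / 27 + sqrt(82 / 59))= -17116 / 27 + sqrt(4838) / 59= -632.75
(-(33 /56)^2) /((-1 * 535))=1089 /1677760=0.00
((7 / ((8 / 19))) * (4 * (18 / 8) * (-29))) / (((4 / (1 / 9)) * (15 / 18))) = -144.64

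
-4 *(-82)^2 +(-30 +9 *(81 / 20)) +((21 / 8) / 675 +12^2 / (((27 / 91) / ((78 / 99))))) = -58315757 / 2200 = -26507.16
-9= -9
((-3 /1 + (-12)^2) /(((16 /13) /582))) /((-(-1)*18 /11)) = 651937 /16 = 40746.06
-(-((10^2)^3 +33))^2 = -1000066001089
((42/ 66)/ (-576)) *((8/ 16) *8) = -7/ 1584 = -0.00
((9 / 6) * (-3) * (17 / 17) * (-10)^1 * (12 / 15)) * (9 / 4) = 81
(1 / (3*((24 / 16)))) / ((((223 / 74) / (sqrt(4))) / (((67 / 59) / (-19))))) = -19832 / 2249847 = -0.01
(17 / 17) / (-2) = -1 / 2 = -0.50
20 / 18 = 10 / 9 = 1.11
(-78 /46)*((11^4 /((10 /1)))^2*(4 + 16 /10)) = -58519974513 /2875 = -20354773.74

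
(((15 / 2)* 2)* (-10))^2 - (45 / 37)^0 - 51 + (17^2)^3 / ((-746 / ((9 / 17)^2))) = 9981007 / 746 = 13379.37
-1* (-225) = 225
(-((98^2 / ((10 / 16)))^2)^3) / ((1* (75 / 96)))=-6582680986455533438466227437568 / 390625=-16851663325326165602473540.00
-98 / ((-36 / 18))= 49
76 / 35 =2.17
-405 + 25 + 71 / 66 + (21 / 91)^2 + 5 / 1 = -4170157 / 11154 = -373.87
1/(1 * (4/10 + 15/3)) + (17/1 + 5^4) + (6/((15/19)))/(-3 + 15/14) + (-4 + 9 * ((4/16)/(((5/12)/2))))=29027/45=645.04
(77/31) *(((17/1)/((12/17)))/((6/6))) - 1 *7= 19649/372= 52.82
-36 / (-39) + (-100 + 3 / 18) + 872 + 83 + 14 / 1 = 67867 / 78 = 870.09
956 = 956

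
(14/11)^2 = 196/121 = 1.62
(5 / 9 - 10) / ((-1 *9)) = 85 / 81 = 1.05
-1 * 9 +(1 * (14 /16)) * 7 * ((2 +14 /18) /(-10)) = -1541 /144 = -10.70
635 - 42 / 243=51421 / 81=634.83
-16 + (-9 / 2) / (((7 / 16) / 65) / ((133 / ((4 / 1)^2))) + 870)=-16.01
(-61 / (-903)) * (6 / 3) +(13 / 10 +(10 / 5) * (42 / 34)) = 3.91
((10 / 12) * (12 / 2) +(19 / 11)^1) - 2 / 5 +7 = 733 / 55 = 13.33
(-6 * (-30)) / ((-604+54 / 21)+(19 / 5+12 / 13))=-81900 / 271501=-0.30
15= 15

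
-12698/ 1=-12698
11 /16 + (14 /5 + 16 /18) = 3151 /720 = 4.38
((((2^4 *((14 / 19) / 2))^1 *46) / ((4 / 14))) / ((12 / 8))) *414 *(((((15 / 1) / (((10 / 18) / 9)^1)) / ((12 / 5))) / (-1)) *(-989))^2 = 49904031062220300 / 19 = 2626527950643173.68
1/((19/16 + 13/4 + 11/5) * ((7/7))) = 0.15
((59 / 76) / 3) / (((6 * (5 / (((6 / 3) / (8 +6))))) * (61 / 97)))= 5723 / 2920680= 0.00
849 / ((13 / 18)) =15282 / 13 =1175.54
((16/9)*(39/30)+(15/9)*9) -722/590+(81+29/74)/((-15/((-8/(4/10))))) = 12241054/98235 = 124.61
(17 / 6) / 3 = 17 / 18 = 0.94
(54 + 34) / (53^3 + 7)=22 / 37221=0.00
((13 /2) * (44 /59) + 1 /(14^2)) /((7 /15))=841725 /80948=10.40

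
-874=-874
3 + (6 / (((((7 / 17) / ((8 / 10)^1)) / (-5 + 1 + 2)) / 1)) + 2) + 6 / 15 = -627 / 35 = -17.91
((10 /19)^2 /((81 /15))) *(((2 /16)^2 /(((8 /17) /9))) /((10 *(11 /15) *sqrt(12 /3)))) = 2125 /2033152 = 0.00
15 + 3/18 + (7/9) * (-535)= -400.94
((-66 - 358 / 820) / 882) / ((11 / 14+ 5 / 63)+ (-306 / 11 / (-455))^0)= -27239 / 674450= -0.04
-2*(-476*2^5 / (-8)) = -3808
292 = 292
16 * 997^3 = 15856431568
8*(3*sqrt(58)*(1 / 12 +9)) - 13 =-13 +218*sqrt(58) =1647.24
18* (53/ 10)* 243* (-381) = -44162091/ 5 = -8832418.20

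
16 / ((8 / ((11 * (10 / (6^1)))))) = 110 / 3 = 36.67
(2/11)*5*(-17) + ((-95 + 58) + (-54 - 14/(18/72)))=-1787/11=-162.45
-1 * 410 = -410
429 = 429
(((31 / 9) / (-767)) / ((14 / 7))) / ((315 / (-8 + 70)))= -961 / 2174445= -0.00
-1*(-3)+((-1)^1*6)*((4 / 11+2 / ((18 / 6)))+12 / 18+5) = -409 / 11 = -37.18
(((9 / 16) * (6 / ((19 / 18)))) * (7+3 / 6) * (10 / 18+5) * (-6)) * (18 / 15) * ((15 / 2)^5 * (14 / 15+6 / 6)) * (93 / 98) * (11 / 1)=-27371979421875 / 59584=-459384724.45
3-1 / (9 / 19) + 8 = 8.89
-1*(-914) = 914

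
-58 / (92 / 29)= -841 / 46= -18.28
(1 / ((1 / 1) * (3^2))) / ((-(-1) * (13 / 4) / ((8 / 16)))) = 2 / 117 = 0.02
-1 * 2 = -2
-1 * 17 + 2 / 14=-118 / 7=-16.86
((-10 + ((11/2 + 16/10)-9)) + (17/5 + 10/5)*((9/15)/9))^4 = 17734.68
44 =44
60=60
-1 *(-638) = 638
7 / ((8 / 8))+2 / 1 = 9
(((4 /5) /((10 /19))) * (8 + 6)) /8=133 /50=2.66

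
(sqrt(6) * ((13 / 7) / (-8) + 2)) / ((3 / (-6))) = -99 * sqrt(6) / 28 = -8.66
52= 52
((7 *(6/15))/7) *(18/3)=12/5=2.40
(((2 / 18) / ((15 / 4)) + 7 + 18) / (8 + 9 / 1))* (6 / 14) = 3379 / 5355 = 0.63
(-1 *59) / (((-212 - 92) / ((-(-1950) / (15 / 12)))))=11505 / 38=302.76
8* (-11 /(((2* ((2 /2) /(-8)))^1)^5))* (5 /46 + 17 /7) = 36810752 /161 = 228638.21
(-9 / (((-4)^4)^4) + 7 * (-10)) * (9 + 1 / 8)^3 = -116957070484663393 / 2199023255552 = -53185.92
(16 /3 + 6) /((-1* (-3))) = 34 /9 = 3.78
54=54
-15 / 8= -1.88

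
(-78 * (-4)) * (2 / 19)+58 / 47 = 30430 / 893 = 34.08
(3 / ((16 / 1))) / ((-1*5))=-3 / 80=-0.04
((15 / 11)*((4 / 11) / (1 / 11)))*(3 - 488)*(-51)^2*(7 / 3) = -176607900 / 11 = -16055263.64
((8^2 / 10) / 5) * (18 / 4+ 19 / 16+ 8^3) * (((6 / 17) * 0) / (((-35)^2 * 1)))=0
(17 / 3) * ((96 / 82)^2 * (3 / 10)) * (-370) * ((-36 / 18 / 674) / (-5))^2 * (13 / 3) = -6279936 / 4772737225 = -0.00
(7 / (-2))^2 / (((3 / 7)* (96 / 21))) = 2401 / 384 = 6.25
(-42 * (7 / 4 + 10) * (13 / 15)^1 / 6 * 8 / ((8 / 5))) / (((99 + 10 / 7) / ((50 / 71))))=-748475 / 299478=-2.50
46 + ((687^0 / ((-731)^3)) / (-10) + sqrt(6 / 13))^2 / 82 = sqrt(78) / 2081993359030 + 18251080389852234780493 / 396714075600148490600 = 46.01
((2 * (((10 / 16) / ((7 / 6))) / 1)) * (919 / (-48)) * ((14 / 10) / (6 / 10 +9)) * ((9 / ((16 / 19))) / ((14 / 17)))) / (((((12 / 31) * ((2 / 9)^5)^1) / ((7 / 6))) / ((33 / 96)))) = -9961705754055 / 134217728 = -74220.49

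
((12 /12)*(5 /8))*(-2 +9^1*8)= 175 /4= 43.75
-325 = -325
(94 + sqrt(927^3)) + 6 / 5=28319.27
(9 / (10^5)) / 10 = 9 / 1000000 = 0.00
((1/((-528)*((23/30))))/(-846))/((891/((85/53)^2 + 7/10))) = 91913/8571173969952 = 0.00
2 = 2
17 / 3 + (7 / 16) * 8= 55 / 6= 9.17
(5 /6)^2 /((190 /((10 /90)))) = 5 /12312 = 0.00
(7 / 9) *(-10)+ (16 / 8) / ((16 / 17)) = -407 / 72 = -5.65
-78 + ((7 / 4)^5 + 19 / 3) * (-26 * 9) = -2765139 / 512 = -5400.66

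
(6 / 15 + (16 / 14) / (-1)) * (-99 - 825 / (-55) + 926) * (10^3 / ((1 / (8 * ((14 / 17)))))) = -70054400 / 17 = -4120847.06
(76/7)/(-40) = -19/70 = -0.27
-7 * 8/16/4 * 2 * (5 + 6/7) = -41/4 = -10.25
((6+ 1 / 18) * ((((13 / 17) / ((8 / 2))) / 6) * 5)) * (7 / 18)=49595 / 132192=0.38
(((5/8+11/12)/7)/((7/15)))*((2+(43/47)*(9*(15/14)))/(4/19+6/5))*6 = 375454725/17281712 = 21.73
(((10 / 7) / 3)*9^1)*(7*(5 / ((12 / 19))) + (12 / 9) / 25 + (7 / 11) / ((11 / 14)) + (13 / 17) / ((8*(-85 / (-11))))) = 1181091003 / 4895660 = 241.25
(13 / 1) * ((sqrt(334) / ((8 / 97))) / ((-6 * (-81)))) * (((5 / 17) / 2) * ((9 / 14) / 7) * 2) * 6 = 6305 * sqrt(334) / 119952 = 0.96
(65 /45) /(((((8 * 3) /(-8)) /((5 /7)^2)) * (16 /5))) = -1625 /21168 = -0.08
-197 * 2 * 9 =-3546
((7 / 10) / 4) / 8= 7 / 320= 0.02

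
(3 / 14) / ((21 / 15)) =0.15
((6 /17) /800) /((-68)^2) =3 /31443200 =0.00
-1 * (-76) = 76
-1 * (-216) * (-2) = -432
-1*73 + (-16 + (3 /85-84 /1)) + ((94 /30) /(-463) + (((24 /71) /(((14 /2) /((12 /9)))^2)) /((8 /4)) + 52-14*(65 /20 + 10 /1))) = -251760134771 /821496270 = -306.47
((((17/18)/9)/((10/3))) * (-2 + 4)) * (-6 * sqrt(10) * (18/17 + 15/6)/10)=-121 * sqrt(10)/900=-0.43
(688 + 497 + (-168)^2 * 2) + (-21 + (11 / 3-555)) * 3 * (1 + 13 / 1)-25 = 33570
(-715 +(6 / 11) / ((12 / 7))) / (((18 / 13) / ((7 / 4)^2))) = -1112839 / 704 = -1580.74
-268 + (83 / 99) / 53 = -1406113 / 5247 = -267.98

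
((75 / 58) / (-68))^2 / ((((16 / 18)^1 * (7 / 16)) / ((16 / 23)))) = 50625 / 78261778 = 0.00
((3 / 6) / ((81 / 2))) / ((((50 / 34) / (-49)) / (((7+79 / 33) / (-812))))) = 3689 / 775170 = 0.00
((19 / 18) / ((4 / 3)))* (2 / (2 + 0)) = 0.79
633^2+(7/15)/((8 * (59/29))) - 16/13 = 36879304919/92040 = 400687.80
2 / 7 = 0.29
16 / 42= 8 / 21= 0.38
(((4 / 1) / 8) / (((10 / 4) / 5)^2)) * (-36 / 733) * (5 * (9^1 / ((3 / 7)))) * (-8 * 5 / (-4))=-75600 / 733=-103.14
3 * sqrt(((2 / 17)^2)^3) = 24 / 4913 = 0.00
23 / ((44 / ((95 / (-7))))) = -2185 / 308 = -7.09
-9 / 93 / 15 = -1 / 155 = -0.01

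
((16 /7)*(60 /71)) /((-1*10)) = -96 /497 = -0.19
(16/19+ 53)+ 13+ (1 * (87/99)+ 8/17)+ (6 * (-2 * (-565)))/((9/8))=21655031/3553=6094.86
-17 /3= -5.67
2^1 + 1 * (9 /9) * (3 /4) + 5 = 31 /4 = 7.75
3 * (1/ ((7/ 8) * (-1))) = -24/ 7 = -3.43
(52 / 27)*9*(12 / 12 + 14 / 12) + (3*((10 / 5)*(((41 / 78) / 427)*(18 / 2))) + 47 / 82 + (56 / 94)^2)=348858215591 / 9049473342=38.55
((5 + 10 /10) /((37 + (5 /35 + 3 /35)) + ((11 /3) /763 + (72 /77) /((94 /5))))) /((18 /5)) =9861775 /220606612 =0.04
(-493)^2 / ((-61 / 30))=-7291470 / 61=-119532.30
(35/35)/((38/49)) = 49/38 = 1.29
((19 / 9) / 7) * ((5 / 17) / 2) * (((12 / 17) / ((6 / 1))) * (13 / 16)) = 0.00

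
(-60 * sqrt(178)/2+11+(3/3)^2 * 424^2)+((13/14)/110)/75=20765398513/115500 - 30 * sqrt(178)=179386.75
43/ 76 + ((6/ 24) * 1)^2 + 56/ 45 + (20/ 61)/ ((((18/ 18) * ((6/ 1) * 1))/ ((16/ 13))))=21045467/ 10848240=1.94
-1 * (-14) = 14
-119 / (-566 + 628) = -119 / 62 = -1.92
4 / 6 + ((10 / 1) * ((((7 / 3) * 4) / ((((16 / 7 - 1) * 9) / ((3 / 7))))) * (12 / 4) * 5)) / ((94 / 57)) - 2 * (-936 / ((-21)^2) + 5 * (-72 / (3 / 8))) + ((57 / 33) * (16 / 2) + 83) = 468117017 / 227997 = 2053.17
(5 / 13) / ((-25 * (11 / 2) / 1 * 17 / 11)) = -2 / 1105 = -0.00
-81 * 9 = -729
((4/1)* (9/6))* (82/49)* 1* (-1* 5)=-2460/49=-50.20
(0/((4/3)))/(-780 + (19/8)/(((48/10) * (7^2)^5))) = 0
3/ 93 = 1/ 31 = 0.03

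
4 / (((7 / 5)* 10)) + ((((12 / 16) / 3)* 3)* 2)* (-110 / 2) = -1151 / 14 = -82.21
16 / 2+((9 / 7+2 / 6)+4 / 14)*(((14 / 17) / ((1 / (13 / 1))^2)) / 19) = 21272 / 969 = 21.95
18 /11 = 1.64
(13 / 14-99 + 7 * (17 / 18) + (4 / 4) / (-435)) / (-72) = 835511 / 657720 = 1.27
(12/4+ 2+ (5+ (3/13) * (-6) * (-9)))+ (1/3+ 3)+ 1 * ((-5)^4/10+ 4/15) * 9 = 230371/390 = 590.69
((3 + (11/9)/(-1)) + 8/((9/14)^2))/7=1712/567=3.02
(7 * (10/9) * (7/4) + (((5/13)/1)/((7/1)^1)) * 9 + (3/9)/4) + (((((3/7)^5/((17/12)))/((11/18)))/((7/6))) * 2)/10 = 730606581539/51480849420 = 14.19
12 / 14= 6 / 7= 0.86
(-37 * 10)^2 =136900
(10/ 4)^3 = 125/ 8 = 15.62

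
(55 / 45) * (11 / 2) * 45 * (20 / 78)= 3025 / 39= 77.56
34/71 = 0.48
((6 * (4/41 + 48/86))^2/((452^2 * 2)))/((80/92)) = 0.00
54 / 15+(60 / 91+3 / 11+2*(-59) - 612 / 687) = -131071723 / 1146145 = -114.36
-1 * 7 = -7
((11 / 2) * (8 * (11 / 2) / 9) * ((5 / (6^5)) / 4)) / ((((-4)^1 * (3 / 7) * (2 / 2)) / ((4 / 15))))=-847 / 1259712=-0.00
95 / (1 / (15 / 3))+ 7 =482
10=10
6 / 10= 0.60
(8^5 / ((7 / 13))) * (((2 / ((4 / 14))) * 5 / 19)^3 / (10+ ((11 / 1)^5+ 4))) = 521830400 / 220948967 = 2.36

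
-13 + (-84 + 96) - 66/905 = -971/905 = -1.07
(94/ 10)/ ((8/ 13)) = 611/ 40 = 15.28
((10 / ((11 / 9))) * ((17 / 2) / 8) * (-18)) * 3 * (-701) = 14479155 / 44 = 329071.70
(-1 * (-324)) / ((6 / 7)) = 378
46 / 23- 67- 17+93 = 11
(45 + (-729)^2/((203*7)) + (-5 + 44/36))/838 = 2655080/5358591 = 0.50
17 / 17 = 1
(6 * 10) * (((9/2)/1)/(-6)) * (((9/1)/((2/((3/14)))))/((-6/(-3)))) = -1215/56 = -21.70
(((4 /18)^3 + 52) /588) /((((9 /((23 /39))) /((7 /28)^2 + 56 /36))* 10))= 50797961 /54164466720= 0.00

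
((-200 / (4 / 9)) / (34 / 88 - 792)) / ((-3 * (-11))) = 0.02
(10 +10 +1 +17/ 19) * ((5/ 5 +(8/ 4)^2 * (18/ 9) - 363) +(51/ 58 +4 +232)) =-1412944/ 551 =-2564.33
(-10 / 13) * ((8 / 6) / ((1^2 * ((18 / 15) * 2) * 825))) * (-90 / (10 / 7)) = 14 / 429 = 0.03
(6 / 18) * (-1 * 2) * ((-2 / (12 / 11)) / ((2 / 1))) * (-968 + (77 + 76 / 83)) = -812647 / 1494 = -543.94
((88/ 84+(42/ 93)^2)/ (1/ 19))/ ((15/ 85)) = 8158334/ 60543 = 134.75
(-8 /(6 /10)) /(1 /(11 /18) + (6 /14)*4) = -1540 /387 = -3.98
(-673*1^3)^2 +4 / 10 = 2264647 / 5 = 452929.40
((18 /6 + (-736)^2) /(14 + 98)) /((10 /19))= 10292281 /1120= 9189.54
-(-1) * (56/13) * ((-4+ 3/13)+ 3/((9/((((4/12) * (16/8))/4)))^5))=-16.24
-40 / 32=-5 / 4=-1.25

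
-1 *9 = -9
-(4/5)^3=-64/125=-0.51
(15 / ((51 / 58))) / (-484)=-145 / 4114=-0.04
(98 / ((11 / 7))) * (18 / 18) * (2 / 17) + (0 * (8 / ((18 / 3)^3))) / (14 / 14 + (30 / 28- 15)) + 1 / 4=5675 / 748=7.59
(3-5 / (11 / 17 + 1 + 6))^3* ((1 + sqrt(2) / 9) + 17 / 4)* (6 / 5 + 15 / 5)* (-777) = -77776628517 / 351520-411516553* sqrt(2) / 87880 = -227880.40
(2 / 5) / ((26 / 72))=72 / 65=1.11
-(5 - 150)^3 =3048625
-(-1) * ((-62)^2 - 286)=3558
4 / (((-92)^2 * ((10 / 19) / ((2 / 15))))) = 19 / 158700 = 0.00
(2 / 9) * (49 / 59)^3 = 235298 / 1848411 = 0.13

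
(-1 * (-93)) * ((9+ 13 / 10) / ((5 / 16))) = 76632 / 25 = 3065.28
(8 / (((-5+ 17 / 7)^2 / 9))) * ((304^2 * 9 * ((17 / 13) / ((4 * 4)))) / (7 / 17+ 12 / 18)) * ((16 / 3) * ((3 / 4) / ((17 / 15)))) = 346421376 / 143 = 2422527.10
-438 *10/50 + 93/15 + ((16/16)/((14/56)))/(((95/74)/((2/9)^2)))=-625189/7695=-81.25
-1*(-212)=212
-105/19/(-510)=7/646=0.01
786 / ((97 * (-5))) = -786 / 485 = -1.62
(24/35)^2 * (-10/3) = -384/245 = -1.57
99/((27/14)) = 51.33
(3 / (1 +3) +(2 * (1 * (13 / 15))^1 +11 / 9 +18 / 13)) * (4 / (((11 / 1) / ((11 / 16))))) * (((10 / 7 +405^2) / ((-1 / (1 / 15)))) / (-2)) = 2735206307 / 393120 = 6957.69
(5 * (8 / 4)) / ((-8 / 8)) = -10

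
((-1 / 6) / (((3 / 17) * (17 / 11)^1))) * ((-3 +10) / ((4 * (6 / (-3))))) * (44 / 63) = 121 / 324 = 0.37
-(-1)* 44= 44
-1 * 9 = -9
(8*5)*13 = 520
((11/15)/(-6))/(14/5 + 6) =-1/72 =-0.01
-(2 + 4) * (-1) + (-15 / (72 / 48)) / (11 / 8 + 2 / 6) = 6 / 41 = 0.15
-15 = -15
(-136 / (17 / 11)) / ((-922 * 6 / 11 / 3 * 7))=242 / 3227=0.07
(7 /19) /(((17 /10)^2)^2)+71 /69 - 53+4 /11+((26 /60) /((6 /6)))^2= -18563860108457 /361336902300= -51.38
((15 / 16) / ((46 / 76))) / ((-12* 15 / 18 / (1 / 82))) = -57 / 30176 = -0.00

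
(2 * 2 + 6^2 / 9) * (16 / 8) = 16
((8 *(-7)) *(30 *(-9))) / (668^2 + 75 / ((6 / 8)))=3780 / 111581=0.03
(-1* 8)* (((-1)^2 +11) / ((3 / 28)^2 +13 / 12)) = -225792 / 2575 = -87.69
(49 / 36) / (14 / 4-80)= -0.02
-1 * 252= -252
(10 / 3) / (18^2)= 5 / 486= 0.01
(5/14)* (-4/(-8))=5/28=0.18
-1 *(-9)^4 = -6561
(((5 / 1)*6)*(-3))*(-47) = 4230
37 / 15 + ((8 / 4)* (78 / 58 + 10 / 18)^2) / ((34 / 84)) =39203141 / 1930095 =20.31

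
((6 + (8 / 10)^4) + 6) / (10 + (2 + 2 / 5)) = 3878 / 3875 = 1.00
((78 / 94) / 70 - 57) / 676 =-187491 / 2224040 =-0.08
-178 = -178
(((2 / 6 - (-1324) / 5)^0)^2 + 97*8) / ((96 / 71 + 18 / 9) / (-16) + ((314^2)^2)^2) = 11928 / 1450720660879107291797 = 0.00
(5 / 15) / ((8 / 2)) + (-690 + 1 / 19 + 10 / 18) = -471487 / 684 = -689.31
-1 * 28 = -28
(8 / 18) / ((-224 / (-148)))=37 / 126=0.29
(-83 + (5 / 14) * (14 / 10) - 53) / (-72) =271 / 144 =1.88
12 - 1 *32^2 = -1012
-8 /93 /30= -4 /1395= -0.00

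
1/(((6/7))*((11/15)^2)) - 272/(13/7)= -453943/3146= -144.29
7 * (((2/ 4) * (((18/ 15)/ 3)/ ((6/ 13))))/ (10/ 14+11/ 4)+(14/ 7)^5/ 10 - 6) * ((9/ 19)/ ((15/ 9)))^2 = -6620292/ 4377125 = -1.51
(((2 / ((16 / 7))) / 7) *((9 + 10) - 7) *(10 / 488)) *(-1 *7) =-105 / 488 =-0.22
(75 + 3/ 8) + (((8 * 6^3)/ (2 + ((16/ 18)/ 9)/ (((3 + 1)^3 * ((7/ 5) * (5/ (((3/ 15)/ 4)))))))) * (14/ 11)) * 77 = 123012510363/ 1451528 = 84746.91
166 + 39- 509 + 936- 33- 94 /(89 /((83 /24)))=635831 /1068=595.35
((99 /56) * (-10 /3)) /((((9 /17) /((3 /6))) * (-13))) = 935 /2184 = 0.43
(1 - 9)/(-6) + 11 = 37/3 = 12.33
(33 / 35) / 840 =11 / 9800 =0.00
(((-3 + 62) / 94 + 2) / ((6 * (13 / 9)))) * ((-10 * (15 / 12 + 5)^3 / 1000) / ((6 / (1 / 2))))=-11875 / 192512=-0.06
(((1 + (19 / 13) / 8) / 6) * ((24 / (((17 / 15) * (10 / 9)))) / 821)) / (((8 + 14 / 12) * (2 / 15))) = 29889 / 7983404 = 0.00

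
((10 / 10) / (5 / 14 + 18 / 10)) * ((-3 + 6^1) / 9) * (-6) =-140 / 151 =-0.93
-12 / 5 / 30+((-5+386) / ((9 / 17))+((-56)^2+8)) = 289769 / 75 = 3863.59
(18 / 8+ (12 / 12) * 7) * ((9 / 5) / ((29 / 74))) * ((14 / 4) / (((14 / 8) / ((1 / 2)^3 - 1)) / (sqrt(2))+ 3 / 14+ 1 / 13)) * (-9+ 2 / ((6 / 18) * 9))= 693282135 / 3679462+ 1190352345 * sqrt(2) / 1839731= 1103.45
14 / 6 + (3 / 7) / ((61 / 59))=3520 / 1281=2.75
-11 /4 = -2.75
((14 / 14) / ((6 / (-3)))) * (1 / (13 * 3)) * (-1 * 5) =5 / 78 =0.06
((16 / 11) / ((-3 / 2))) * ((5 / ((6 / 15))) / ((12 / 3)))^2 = -625 / 66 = -9.47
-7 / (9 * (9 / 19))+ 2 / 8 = -451 / 324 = -1.39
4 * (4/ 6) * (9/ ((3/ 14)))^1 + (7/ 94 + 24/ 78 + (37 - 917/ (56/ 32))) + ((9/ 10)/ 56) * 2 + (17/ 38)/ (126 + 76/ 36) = -1403877751127/ 3747849560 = -374.58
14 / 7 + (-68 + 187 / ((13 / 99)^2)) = 1821633 / 169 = 10778.89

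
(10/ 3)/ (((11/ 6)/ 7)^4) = 708.44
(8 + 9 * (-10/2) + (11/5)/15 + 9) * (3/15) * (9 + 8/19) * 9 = -1121793/2375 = -472.33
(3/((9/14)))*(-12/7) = -8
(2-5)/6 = -1/2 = -0.50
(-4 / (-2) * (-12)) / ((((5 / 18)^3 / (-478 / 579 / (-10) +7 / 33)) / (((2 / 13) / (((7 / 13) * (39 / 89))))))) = -25977314304 / 120745625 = -215.14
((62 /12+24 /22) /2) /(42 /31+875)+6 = 3075581 /512292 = 6.00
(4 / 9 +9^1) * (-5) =-425 / 9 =-47.22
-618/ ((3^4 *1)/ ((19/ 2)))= -72.48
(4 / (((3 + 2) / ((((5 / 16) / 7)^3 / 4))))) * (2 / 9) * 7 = 25 / 903168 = 0.00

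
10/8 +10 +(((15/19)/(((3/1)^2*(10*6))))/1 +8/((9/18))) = 27.25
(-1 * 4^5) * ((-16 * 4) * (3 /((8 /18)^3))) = 2239488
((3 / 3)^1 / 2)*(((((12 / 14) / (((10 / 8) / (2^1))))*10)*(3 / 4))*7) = 36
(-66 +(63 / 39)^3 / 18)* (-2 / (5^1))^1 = 57795 / 2197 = 26.31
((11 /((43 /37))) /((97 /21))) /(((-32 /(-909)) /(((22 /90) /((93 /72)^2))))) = 170922906 /20041655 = 8.53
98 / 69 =1.42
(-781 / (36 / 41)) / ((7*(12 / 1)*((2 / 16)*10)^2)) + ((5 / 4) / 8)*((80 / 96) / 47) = -96279793 / 14212800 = -6.77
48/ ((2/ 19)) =456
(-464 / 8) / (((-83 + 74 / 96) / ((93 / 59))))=1.11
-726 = -726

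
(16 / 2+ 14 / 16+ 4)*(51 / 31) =5253 / 248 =21.18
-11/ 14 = -0.79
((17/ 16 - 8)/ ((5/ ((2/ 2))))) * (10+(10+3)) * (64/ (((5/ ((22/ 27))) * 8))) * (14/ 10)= -65527/ 1125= -58.25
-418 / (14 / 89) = -18601 / 7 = -2657.29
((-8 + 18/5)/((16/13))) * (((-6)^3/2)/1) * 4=7722/5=1544.40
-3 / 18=-1 / 6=-0.17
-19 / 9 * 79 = -1501 / 9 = -166.78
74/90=37/45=0.82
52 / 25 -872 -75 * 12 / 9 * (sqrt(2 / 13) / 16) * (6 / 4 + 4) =-21748 / 25 -275 * sqrt(26) / 104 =-883.40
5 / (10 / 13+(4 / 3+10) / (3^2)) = 1755 / 712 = 2.46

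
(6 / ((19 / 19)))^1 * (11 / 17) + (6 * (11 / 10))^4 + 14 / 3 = 60754471 / 31875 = 1906.02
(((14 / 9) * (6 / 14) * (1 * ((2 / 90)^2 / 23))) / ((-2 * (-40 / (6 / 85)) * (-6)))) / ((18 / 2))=-1 / 4275585000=-0.00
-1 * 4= -4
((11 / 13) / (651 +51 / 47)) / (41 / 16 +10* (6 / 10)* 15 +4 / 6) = 0.00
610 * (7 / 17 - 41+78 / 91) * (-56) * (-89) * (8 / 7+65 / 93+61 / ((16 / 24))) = -41593275008960 / 3689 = -11274945787.19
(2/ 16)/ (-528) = -1/ 4224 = -0.00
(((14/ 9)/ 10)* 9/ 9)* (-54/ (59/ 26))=-1092/ 295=-3.70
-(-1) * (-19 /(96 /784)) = -155.17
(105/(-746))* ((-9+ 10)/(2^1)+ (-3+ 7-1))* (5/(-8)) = 3675/11936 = 0.31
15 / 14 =1.07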